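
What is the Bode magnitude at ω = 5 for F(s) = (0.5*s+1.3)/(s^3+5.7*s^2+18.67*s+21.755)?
Substitute s = j*5: F(j5) = -0.0151526 - 0.016733j.
|F(j5)| = sqrt(Re² + Im²) = 0.02257.
20*log₁₀(0.02257) = -32.93 dB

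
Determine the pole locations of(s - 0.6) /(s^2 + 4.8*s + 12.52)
Set denominator = 0: s^2 + 4.8*s + 12.52 = 0 → Poles: -2.4 + 2.6j, -2.4 - 2.6j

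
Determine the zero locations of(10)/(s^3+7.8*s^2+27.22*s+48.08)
Numerator is a nonzero constant (10) → Zeros: none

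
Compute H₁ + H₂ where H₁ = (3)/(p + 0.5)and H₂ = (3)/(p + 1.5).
Parallel: H = H₁ + H₂ = (n₁·d₂ + n₂·d₁)/(d₁·d₂).
n₁·d₂ = 3*p + 4.5. n₂·d₁ = 3*p + 1.5. Sum = 6*p + 6. d₁·d₂ = p^2 + 2*p + 0.75.
H(p) = (6*p + 6)/(p^2 + 2*p + 0.75)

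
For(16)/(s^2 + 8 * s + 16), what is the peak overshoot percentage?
Standard form: ωn²/(s²+2ζωn·s+ωn²) → ωn = 4, ζ = 1.
ζ ≥ 1, so the response is non-oscillatory: peak overshoot = 0%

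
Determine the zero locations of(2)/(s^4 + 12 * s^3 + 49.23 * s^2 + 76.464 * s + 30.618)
Numerator is a nonzero constant (2) → Zeros: none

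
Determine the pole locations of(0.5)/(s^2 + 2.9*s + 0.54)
Set denominator = 0: s^2 + 2.9*s + 0.54 = (s + 0.2)(s + 2.7) = 0 → Poles: -0.2, -2.7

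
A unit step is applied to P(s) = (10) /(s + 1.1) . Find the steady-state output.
FVT: lim_{t→∞} y(t) = lim_{s→0} s*Y(s) where Y(s) = P(s)/s.
= lim_{s→0} P(s) = P(0) = num(0)/den(0) = 10/1.1 = 9.091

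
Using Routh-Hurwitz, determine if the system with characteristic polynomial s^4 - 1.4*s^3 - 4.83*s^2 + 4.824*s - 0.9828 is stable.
Routh array:
s^4: [1, -4.83, -0.9828]; s^3: [-1.4, 4.824]; s^2: [-1.38429, -0.9828]; s^1: [5.81796]; s^0: [-0.9828]
First column: [1, -1.4, -1.38429, 5.81796, -0.9828]. Sign changes = 3.
No, unstable (3 RHP root(s))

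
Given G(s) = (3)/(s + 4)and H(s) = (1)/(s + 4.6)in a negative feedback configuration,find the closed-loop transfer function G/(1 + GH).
Closed-loop T = G/(1+GH).
Numerator: G_num * H_den = 3*s + 13.8.
Denominator: G_den * H_den + G_num * H_num = (s^2 + 8.6*s + 18.4) + (3) = s^2 + 8.6*s + 21.4.
T(s) = (3*s + 13.8)/(s^2 + 8.6*s + 21.4)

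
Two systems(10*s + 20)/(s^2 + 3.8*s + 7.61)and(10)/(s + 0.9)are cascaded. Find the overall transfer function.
Series: H = H₁ · H₂ = (n₁·n₂)/(d₁·d₂).
Num: n₁·n₂ = 100*s + 200. Den: d₁·d₂ = s^3 + 4.7*s^2 + 11.03*s + 6.849.
H(s) = (100*s + 200)/(s^3 + 4.7*s^2 + 11.03*s + 6.849)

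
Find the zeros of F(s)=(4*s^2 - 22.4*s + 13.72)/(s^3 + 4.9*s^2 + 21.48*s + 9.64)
Set numerator = 0: 4*s^2 - 22.4*s + 13.72 = 4*(s - 4.9)(s - 0.7) = 0 → Zeros: 0.7, 4.9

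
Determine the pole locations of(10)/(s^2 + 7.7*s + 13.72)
Set denominator = 0: s^2 + 7.7*s + 13.72 = (s + 4.9)(s + 2.8) = 0 → Poles: -2.8, -4.9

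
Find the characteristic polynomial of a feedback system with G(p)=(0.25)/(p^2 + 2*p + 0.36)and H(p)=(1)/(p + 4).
Characteristic poly = G_den * H_den + G_num * H_num = (p^3 + 6*p^2 + 8.36*p + 1.44) + (0.25) = p^3 + 6*p^2 + 8.36*p + 1.69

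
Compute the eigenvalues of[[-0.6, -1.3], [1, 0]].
Eigenvalues solve det(λI - A) = 0.
Characteristic polynomial: λ^2 + 0.6*λ + 1.3 = 0.
Roots: -0.3 + 1.1j, -0.3 - 1.1j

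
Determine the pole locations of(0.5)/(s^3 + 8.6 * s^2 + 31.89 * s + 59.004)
Set denominator = 0: s^3 + 8.6*s^2 + 31.89*s + 59.004 = (s + 4.4)(s^2 + 4.2*s + 13.41) = 0 → Poles: -2.1 + 3j, -2.1 - 3j, -4.4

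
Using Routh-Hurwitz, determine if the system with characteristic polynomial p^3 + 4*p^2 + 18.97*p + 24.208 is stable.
Routh array:
p^3: [1, 18.97]; p^2: [4, 24.208]; p^1: [12.918]; p^0: [24.208]
First column: [1, 4, 12.918, 24.208]. Sign changes = 0.
Yes, stable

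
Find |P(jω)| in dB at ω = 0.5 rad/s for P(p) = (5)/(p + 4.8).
Substitute p = j*0.5: P(j0.5) = 1.03049 - 0.107342j.
|P(j0.5)| = sqrt(Re² + Im²) = 1.036.
20*log₁₀(1.036) = 0.31 dB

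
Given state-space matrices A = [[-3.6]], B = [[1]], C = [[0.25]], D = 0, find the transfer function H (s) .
H(s) = C(sI - A)⁻¹B + D.
Characteristic polynomial det(sI - A) = s + 3.6.
Numerator from C·adj(sI-A)·B + D·det(sI-A) = 0.25.
H(s) = (0.25)/(s + 3.6)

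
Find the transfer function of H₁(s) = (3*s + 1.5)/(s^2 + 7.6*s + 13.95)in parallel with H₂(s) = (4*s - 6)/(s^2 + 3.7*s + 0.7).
Parallel: H = H₁ + H₂ = (n₁·d₂ + n₂·d₁)/(d₁·d₂).
n₁·d₂ = 3*s^3 + 12.6*s^2 + 7.65*s + 1.05. n₂·d₁ = 4*s^3 + 24.4*s^2 + 10.2*s - 83.7. Sum = 7*s^3 + 37*s^2 + 17.85*s - 82.65. d₁·d₂ = s^4 + 11.3*s^3 + 42.77*s^2 + 56.935*s + 9.765.
H(s) = (7*s^3 + 37*s^2 + 17.85*s - 82.65)/(s^4 + 11.3*s^3 + 42.77*s^2 + 56.935*s + 9.765)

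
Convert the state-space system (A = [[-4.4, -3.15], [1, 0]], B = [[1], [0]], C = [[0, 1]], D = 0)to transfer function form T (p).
T(p) = C(pI - A)⁻¹B + D.
Characteristic polynomial det(pI - A) = p^2 + 4.4*p + 3.15.
Numerator from C·adj(pI-A)·B + D·det(pI-A) = 1.
T(p) = (1)/(p^2 + 4.4*p + 3.15)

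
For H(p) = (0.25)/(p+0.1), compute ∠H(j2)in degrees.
Substitute p = j*2: H(j2) = 0.00623441 - 0.124688j.
∠H(j2) = atan2(Im, Re) = atan2(-0.124688, 0.00623441) = -87.14°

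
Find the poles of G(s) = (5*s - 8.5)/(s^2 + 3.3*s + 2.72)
Set denominator = 0: s^2 + 3.3*s + 2.72 = (s + 1.7)(s + 1.6) = 0 → Poles: -1.6, -1.7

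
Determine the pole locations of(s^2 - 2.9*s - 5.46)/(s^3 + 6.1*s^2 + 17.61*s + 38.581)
Set denominator = 0: s^3 + 6.1*s^2 + 17.61*s + 38.581 = (s + 4.1)(s^2 + 2*s + 9.41) = 0 → Poles: -1 + 2.9j, -1 - 2.9j, -4.1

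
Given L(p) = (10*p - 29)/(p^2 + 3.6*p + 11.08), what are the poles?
Set denominator = 0: p^2 + 3.6*p + 11.08 = 0 → Poles: -1.8 + 2.8j, -1.8 - 2.8j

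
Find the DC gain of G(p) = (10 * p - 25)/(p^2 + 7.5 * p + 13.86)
DC gain = G(0) = num(0)/den(0) = -25/13.86 = -1.804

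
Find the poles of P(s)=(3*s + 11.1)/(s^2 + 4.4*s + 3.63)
Set denominator = 0: s^2 + 4.4*s + 3.63 = (s + 3.3)(s + 1.1) = 0 → Poles: -1.1, -3.3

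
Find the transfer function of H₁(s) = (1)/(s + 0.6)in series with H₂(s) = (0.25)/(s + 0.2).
Series: H = H₁ · H₂ = (n₁·n₂)/(d₁·d₂).
Num: n₁·n₂ = 0.25. Den: d₁·d₂ = s^2 + 0.8*s + 0.12.
H(s) = (0.25)/(s^2 + 0.8*s + 0.12)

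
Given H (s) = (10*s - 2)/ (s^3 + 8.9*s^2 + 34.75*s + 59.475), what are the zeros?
Set numerator = 0: 10*s - 2 = 0 → Zeros: 0.2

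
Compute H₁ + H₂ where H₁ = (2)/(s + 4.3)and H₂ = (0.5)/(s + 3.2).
Parallel: H = H₁ + H₂ = (n₁·d₂ + n₂·d₁)/(d₁·d₂).
n₁·d₂ = 2*s + 6.4. n₂·d₁ = 0.5*s + 2.15. Sum = 2.5*s + 8.55. d₁·d₂ = s^2 + 7.5*s + 13.76.
H(s) = (2.5*s + 8.55)/(s^2 + 7.5*s + 13.76)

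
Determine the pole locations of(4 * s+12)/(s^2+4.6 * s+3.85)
Set denominator = 0: s^2 + 4.6*s + 3.85 = (s + 1.1)(s + 3.5) = 0 → Poles: -1.1, -3.5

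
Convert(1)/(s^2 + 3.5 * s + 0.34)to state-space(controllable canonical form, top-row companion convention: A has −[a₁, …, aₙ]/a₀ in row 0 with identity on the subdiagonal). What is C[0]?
Reachable canonical form: C = numerator coefficients (right-aligned, zero-padded to length n).
num = 1, C = [[0, 1]].
C[0] = 0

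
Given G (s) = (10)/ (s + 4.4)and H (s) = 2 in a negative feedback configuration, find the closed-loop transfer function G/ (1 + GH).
Closed-loop T = G/(1+GH).
Numerator: G_num * H_den = 10.
Denominator: G_den * H_den + G_num * H_num = (s + 4.4) + (20) = s + 24.4.
T(s) = (10)/(s + 24.4)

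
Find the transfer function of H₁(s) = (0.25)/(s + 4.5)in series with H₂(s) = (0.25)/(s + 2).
Series: H = H₁ · H₂ = (n₁·n₂)/(d₁·d₂).
Num: n₁·n₂ = 0.0625. Den: d₁·d₂ = s^2 + 6.5*s + 9.
H(s) = (0.0625)/(s^2 + 6.5*s + 9)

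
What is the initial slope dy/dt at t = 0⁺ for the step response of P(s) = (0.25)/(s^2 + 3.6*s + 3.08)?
IVT: y'(0⁺) = lim_{s→∞} s²·Y(s) = lim_{s→∞} s·P(s).
deg(num) = 0, deg(den) = 2, relative degree = 2 ≥ 2, so s·P(s) → 0. Initial slope = 0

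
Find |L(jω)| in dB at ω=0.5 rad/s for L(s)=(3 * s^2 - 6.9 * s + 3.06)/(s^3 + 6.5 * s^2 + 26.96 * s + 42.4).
Substitute s = j*0.5: L(j0.5) = 0.0261361 - 0.093171j.
|L(j0.5)| = sqrt(Re² + Im²) = 0.09677.
20*log₁₀(0.09677) = -20.29 dB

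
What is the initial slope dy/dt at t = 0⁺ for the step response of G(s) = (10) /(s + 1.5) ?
IVT: y'(0⁺) = lim_{s→∞} s²·Y(s) = lim_{s→∞} s·G(s).
deg(num) = 0, deg(den) = 1, relative degree = 1, so s·G(s) → (leading num)/(leading den) = 10/1 = 10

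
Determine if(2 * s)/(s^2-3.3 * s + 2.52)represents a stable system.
Denominator: s^2 - 3.3*s + 2.52 = (s - 1.2)(s - 2.1). Poles: 1.2, 2.1. All Re(p)<0: No (unstable)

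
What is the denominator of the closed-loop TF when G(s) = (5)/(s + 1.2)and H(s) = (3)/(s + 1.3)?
Characteristic poly = G_den * H_den + G_num * H_num = (s^2 + 2.5*s + 1.56) + (15) = s^2 + 2.5*s + 16.56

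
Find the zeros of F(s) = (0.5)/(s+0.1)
Numerator is a nonzero constant (0.5) → Zeros: none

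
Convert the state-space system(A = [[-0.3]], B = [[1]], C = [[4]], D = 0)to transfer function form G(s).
G(s) = C(sI - A)⁻¹B + D.
Characteristic polynomial det(sI - A) = s + 0.3.
Numerator from C·adj(sI-A)·B + D·det(sI-A) = 4.
G(s) = (4)/(s + 0.3)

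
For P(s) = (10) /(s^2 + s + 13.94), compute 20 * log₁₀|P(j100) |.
Substitute s = j*100: P(j100) = -0.0010013 - 1.00269e-05j.
|P(j100)| = sqrt(Re² + Im²) = 0.001001.
20*log₁₀(0.001001) = -59.99 dB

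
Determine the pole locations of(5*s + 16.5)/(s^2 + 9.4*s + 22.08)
Set denominator = 0: s^2 + 9.4*s + 22.08 = (s + 4.8)(s + 4.6) = 0 → Poles: -4.6, -4.8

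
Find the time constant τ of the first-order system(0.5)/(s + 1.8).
First-order system: τ = -1/pole. Pole = -1.8. τ = -1/(-1.8) = 0.5556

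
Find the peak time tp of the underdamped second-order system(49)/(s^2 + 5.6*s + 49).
Standard form: ωn²/(s²+2ζωn·s+ωn²) → ωn = 7, ζ = 0.4.
ωd = ωn·√(1-ζ²) = 7·√(1-0.4²) = 6.416.
tp = π/ωd = π/6.416 = 0.4897 s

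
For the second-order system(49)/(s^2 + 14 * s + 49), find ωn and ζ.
Standard form: ωn²/(s²+2ζωn·s+ωn²).
const=49=ωn² → ωn=7, s coeff=14=2ζωn → ζ=1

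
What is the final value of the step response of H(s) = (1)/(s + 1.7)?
FVT: lim_{t→∞} y(t) = lim_{s→0} s*Y(s) where Y(s) = H(s)/s.
= lim_{s→0} H(s) = H(0) = num(0)/den(0) = 1/1.7 = 0.5882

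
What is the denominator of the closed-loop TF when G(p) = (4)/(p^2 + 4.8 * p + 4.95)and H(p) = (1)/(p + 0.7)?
Characteristic poly = G_den * H_den + G_num * H_num = (p^3 + 5.5*p^2 + 8.31*p + 3.465) + (4) = p^3 + 5.5*p^2 + 8.31*p + 7.465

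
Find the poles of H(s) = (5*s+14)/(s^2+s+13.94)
Set denominator = 0: s^2 + s + 13.94 = 0 → Poles: -0.5 + 3.7j, -0.5 - 3.7j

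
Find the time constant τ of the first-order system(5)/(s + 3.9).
First-order system: τ = -1/pole. Pole = -3.9. τ = -1/(-3.9) = 0.2564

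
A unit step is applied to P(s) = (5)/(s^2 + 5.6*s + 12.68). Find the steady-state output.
FVT: lim_{t→∞} y(t) = lim_{s→0} s*Y(s) where Y(s) = P(s)/s.
= lim_{s→0} P(s) = P(0) = num(0)/den(0) = 5/12.68 = 0.3943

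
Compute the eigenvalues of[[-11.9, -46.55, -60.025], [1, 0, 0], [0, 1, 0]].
Eigenvalues solve det(λI - A) = 0.
Characteristic polynomial: λ^3 + 11.9*λ^2 + 46.55*λ + 60.025 = 0.
Factor: (λ + 3.5)(λ + 3.5)(λ + 4.9) = 0.
Roots: -3.5, -3.5, -4.9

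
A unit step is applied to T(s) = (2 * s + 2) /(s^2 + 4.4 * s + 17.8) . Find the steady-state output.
FVT: lim_{t→∞} y(t) = lim_{s→0} s*Y(s) where Y(s) = T(s)/s.
= lim_{s→0} T(s) = T(0) = num(0)/den(0) = 2/17.8 = 0.1124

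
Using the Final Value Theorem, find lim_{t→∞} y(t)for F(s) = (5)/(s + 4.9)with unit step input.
FVT: lim_{t→∞} y(t) = lim_{s→0} s*Y(s) where Y(s) = F(s)/s.
= lim_{s→0} F(s) = F(0) = num(0)/den(0) = 5/4.9 = 1.02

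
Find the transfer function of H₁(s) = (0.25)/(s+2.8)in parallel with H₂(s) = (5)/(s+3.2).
Parallel: H = H₁ + H₂ = (n₁·d₂ + n₂·d₁)/(d₁·d₂).
n₁·d₂ = 0.25*s + 0.8. n₂·d₁ = 5*s + 14. Sum = 5.25*s + 14.8. d₁·d₂ = s^2 + 6*s + 8.96.
H(s) = (5.25*s + 14.8)/(s^2 + 6*s + 8.96)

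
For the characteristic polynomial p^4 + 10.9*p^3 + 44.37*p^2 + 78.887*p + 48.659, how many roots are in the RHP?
p^4 + 10.9*p^3 + 44.37*p^2 + 78.887*p + 48.659 = (p + 1.3)(p + 3.8)(p^2 + 5.8*p + 9.85). Poles: -1.3, -2.9 + 1.2j, -2.9 - 1.2j, -3.8. RHP poles (Re>0): 0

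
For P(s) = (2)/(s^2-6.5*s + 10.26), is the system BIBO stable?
Denominator: s^2 - 6.5*s + 10.26 = (s - 3.8)(s - 2.7). Poles: 2.7, 3.8. All Re(p)<0: No (unstable)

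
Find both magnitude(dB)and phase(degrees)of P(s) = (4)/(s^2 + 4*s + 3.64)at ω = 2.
Substitute s = j*2: P(j2) = -0.0224545 - 0.49899j.
|P| = 20*log₁₀(sqrt(Re²+Im²)) = -6.03 dB.
∠P = atan2(Im, Re) = -92.58°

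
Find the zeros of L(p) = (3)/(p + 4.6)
Numerator is a nonzero constant (3) → Zeros: none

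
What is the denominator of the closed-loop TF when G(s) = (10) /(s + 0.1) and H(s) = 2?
Characteristic poly = G_den * H_den + G_num * H_num = (s + 0.1) + (20) = s + 20.1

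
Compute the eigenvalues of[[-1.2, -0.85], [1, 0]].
Eigenvalues solve det(λI - A) = 0.
Characteristic polynomial: λ^2 + 1.2*λ + 0.85 = 0.
Roots: -0.6 + 0.7j, -0.6 - 0.7j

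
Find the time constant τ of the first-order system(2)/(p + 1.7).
First-order system: τ = -1/pole. Pole = -1.7. τ = -1/(-1.7) = 0.5882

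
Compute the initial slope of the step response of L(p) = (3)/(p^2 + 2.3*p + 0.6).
IVT: y'(0⁺) = lim_{p→∞} p²·Y(p) = lim_{p→∞} p·L(p).
deg(num) = 0, deg(den) = 2, relative degree = 2 ≥ 2, so p·L(p) → 0. Initial slope = 0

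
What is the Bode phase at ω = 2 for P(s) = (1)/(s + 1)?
Substitute s = j*2: P(j2) = 0.2 - 0.4j.
∠P(j2) = atan2(Im, Re) = atan2(-0.4, 0.2) = -63.43°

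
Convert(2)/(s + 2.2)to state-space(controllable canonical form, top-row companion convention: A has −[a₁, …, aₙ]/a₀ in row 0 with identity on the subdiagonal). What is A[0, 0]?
Reachable canonical form for den = s + 2.2: top row of A = -[a₁,a₂,...,aₙ]/a₀, ones on the subdiagonal, zeros elsewhere.
A = [[-2.2]].
A[0,0] = -2.2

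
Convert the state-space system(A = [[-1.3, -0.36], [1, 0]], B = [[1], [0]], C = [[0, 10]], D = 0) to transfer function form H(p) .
H(p) = C(pI - A)⁻¹B + D.
Characteristic polynomial det(pI - A) = p^2 + 1.3*p + 0.36.
Numerator from C·adj(pI-A)·B + D·det(pI-A) = 10.
H(p) = (10)/(p^2 + 1.3*p + 0.36)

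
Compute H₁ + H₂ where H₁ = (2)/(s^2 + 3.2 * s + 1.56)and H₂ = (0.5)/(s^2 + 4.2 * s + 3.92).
Parallel: H = H₁ + H₂ = (n₁·d₂ + n₂·d₁)/(d₁·d₂).
n₁·d₂ = 2*s^2 + 8.4*s + 7.84. n₂·d₁ = 0.5*s^2 + 1.6*s + 0.78. Sum = 2.5*s^2 + 10*s + 8.62. d₁·d₂ = s^4 + 7.4*s^3 + 18.92*s^2 + 19.096*s + 6.1152.
H(s) = (2.5*s^2 + 10*s + 8.62)/(s^4 + 7.4*s^3 + 18.92*s^2 + 19.096*s + 6.1152)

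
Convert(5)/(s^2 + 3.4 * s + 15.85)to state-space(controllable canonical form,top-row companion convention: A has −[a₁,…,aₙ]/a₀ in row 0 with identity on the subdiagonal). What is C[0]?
Reachable canonical form: C = numerator coefficients (right-aligned, zero-padded to length n).
num = 5, C = [[0, 5]].
C[0] = 0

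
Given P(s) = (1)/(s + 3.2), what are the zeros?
Numerator is a nonzero constant (1) → Zeros: none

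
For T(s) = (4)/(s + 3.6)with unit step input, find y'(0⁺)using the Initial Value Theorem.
IVT: y'(0⁺) = lim_{s→∞} s²·Y(s) = lim_{s→∞} s·T(s).
deg(num) = 0, deg(den) = 1, relative degree = 1, so s·T(s) → (leading num)/(leading den) = 4/1 = 4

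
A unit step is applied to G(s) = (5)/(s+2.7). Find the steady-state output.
FVT: lim_{t→∞} y(t) = lim_{s→0} s*Y(s) where Y(s) = G(s)/s.
= lim_{s→0} G(s) = G(0) = num(0)/den(0) = 5/2.7 = 1.852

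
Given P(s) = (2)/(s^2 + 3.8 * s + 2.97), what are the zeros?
Numerator is a nonzero constant (2) → Zeros: none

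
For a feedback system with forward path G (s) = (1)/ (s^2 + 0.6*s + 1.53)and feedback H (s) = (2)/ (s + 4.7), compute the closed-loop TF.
Closed-loop T = G/(1+GH).
Numerator: G_num * H_den = s + 4.7.
Denominator: G_den * H_den + G_num * H_num = (s^3 + 5.3*s^2 + 4.35*s + 7.191) + (2) = s^3 + 5.3*s^2 + 4.35*s + 9.191.
T(s) = (s + 4.7)/(s^3 + 5.3*s^2 + 4.35*s + 9.191)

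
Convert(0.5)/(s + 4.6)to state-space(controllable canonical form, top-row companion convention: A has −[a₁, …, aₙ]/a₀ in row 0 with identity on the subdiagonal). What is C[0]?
Reachable canonical form: C = numerator coefficients (right-aligned, zero-padded to length n).
num = 0.5, C = [[0.5]].
C[0] = 0.5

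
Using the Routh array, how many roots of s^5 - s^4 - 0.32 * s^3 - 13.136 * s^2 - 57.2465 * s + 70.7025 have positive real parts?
Routh array:
s^5: [1, -0.32, -57.2465]; s^4: [-1, -13.136, 70.7025]; s^3: [-13.456, 13.456]; s^2: [-14.136, 70.7025]; s^1: [-53.8454]; s^0: [70.7025]
First column: [1, -1, -13.456, -14.136, -53.8454, 70.7025]. Sign changes = RHP roots = 2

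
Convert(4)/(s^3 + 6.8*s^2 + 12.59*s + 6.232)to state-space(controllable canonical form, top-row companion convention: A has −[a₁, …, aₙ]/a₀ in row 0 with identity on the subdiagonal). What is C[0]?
Reachable canonical form: C = numerator coefficients (right-aligned, zero-padded to length n).
num = 4, C = [[0, 0, 4]].
C[0] = 0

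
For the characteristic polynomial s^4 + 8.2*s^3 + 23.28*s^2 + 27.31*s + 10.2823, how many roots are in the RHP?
s^4 + 8.2*s^3 + 23.28*s^2 + 27.31*s + 10.2823 = (s + 3.7)(s + 0.7)(s^2 + 3.8*s + 3.97). Poles: -0.7, -1.9 + 0.6j, -1.9 - 0.6j, -3.7. RHP poles (Re>0): 0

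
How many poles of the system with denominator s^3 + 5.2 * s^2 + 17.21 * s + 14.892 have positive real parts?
s^3 + 5.2*s^2 + 17.21*s + 14.892 = (s + 1.2)(s^2 + 4*s + 12.41). Poles: -1.2, -2 + 2.9j, -2 - 2.9j. RHP poles (Re>0): 0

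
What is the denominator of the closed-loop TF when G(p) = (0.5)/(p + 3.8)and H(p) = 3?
Characteristic poly = G_den * H_den + G_num * H_num = (p + 3.8) + (1.5) = p + 5.3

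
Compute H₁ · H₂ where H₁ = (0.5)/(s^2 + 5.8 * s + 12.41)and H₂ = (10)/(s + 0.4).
Series: H = H₁ · H₂ = (n₁·n₂)/(d₁·d₂).
Num: n₁·n₂ = 5. Den: d₁·d₂ = s^3 + 6.2*s^2 + 14.73*s + 4.964.
H(s) = (5)/(s^3 + 6.2*s^2 + 14.73*s + 4.964)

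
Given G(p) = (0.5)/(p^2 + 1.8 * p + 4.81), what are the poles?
Set denominator = 0: p^2 + 1.8*p + 4.81 = 0 → Poles: -0.9 + 2j, -0.9 - 2j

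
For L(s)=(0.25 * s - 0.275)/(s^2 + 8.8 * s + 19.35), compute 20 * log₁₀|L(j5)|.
Substitute s = j*5: L(j5) = 0.0287378 + 0.00255981j.
|L(j5)| = sqrt(Re² + Im²) = 0.02885.
20*log₁₀(0.02885) = -30.80 dB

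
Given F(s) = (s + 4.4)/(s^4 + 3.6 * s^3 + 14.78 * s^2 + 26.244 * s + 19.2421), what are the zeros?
Set numerator = 0: s + 4.4 = 0 → Zeros: -4.4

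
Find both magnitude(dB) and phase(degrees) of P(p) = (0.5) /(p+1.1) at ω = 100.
Substitute p = j*100: P(j100) = 5.49933e-05 - 0.0049994j.
|P| = 20*log₁₀(sqrt(Re²+Im²)) = -46.02 dB.
∠P = atan2(Im, Re) = -89.37°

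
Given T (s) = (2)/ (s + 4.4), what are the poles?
Set denominator = 0: s + 4.4 = 0 → Poles: -4.4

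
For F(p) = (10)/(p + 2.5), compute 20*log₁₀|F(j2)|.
Substitute p = j*2: F(j2) = 2.43902 - 1.95122j.
|F(j2)| = sqrt(Re² + Im²) = 3.123.
20*log₁₀(3.123) = 9.89 dB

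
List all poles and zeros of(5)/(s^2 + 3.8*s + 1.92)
Set denominator = 0: s^2 + 3.8*s + 1.92 = (s + 0.6)(s + 3.2) = 0 → Poles: -0.6, -3.2
Numerator is a nonzero constant (5) → Zeros: none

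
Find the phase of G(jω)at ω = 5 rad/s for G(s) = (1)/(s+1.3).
Substitute s = j*5: G(j5) = 0.0487074 - 0.187336j.
∠G(j5) = atan2(Im, Re) = atan2(-0.187336, 0.0487074) = -75.43°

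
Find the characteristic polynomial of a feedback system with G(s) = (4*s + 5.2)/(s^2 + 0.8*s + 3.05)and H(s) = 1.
Characteristic poly = G_den * H_den + G_num * H_num = (s^2 + 0.8*s + 3.05) + (4*s + 5.2) = s^2 + 4.8*s + 8.25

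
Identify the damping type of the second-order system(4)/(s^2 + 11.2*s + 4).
Standard form: ωn²/(s²+2ζωn·s+ωn²) gives ωn=2, ζ=2.8.
Overdamped (ζ = 2.8 > 1)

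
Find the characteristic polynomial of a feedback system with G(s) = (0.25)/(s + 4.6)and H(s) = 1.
Characteristic poly = G_den * H_den + G_num * H_num = (s + 4.6) + (0.25) = s + 4.85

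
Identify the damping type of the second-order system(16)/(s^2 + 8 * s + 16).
Standard form: ωn²/(s²+2ζωn·s+ωn²) gives ωn=4, ζ=1.
Critically damped (ζ = 1)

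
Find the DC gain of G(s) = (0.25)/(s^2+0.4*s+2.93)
DC gain = G(0) = num(0)/den(0) = 0.25/2.93 = 0.08532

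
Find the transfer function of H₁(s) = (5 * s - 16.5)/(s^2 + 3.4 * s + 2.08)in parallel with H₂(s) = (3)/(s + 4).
Parallel: H = H₁ + H₂ = (n₁·d₂ + n₂·d₁)/(d₁·d₂).
n₁·d₂ = 5*s^2 + 3.5*s - 66. n₂·d₁ = 3*s^2 + 10.2*s + 6.24. Sum = 8*s^2 + 13.7*s - 59.76. d₁·d₂ = s^3 + 7.4*s^2 + 15.68*s + 8.32.
H(s) = (8*s^2 + 13.7*s - 59.76)/(s^3 + 7.4*s^2 + 15.68*s + 8.32)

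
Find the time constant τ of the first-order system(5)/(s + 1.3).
First-order system: τ = -1/pole. Pole = -1.3. τ = -1/(-1.3) = 0.7692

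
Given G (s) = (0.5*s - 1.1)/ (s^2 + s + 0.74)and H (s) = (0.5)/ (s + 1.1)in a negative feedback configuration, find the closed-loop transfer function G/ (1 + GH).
Closed-loop T = G/(1+GH).
Numerator: G_num * H_den = 0.5*s^2 - 0.55*s - 1.21.
Denominator: G_den * H_den + G_num * H_num = (s^3 + 2.1*s^2 + 1.84*s + 0.814) + (0.25*s - 0.55) = s^3 + 2.1*s^2 + 2.09*s + 0.264.
T(s) = (0.5*s^2 - 0.55*s - 1.21)/(s^3 + 2.1*s^2 + 2.09*s + 0.264)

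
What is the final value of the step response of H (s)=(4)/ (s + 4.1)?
FVT: lim_{t→∞} y(t) = lim_{s→0} s*Y(s) where Y(s) = H(s)/s.
= lim_{s→0} H(s) = H(0) = num(0)/den(0) = 4/4.1 = 0.9756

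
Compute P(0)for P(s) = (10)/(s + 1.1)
DC gain = P(0) = num(0)/den(0) = 10/1.1 = 9.091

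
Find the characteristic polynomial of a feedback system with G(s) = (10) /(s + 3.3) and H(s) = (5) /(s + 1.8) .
Characteristic poly = G_den * H_den + G_num * H_num = (s^2 + 5.1*s + 5.94) + (50) = s^2 + 5.1*s + 55.94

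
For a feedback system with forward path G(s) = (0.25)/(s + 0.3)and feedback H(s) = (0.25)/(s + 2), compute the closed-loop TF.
Closed-loop T = G/(1+GH).
Numerator: G_num * H_den = 0.25*s + 0.5.
Denominator: G_den * H_den + G_num * H_num = (s^2 + 2.3*s + 0.6) + (0.0625) = s^2 + 2.3*s + 0.6625.
T(s) = (0.25*s + 0.5)/(s^2 + 2.3*s + 0.6625)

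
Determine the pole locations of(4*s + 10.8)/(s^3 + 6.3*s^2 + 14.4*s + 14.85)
Set denominator = 0: s^3 + 6.3*s^2 + 14.4*s + 14.85 = (s + 3.3)(s^2 + 3*s + 4.5) = 0 → Poles: -1.5 + 1.5j, -1.5 - 1.5j, -3.3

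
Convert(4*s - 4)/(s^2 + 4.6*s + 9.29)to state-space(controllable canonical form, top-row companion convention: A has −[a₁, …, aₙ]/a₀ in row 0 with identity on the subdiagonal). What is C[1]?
Reachable canonical form: C = numerator coefficients (right-aligned, zero-padded to length n).
num = 4*s - 4, C = [[4, -4]].
C[1] = -4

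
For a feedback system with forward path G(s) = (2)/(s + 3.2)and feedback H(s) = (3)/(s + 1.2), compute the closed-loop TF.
Closed-loop T = G/(1+GH).
Numerator: G_num * H_den = 2*s + 2.4.
Denominator: G_den * H_den + G_num * H_num = (s^2 + 4.4*s + 3.84) + (6) = s^2 + 4.4*s + 9.84.
T(s) = (2*s + 2.4)/(s^2 + 4.4*s + 9.84)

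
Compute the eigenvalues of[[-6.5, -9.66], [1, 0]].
Eigenvalues solve det(λI - A) = 0.
Characteristic polynomial: λ^2 + 6.5*λ + 9.66 = 0.
Factor: (λ + 4.2)(λ + 2.3) = 0.
Roots: -2.3, -4.2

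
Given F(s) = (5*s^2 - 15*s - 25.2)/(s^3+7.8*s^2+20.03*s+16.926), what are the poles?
Set denominator = 0: s^3 + 7.8*s^2 + 20.03*s + 16.926 = (s + 2.6)(s + 3.1)(s + 2.1) = 0 → Poles: -2.1, -2.6, -3.1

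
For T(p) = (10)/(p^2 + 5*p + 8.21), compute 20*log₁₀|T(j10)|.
Substitute p = j*10: T(j10) = -0.0840152 - 0.0457649j.
|T(j10)| = sqrt(Re² + Im²) = 0.09567.
20*log₁₀(0.09567) = -20.38 dB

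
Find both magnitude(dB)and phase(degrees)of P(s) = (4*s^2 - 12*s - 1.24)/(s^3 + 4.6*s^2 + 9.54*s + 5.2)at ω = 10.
Substitute s = j*10: P(j10) = 0.283898 - 0.300822j.
|P| = 20*log₁₀(sqrt(Re²+Im²)) = -7.67 dB.
∠P = atan2(Im, Re) = -46.66°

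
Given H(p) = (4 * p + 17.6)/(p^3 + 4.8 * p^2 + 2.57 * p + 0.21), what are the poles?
Set denominator = 0: p^3 + 4.8*p^2 + 2.57*p + 0.21 = (p + 0.1)(p + 4.2)(p + 0.5) = 0 → Poles: -0.1, -0.5, -4.2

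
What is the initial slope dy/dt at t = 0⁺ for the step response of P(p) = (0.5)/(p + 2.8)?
IVT: y'(0⁺) = lim_{p→∞} p²·Y(p) = lim_{p→∞} p·P(p).
deg(num) = 0, deg(den) = 1, relative degree = 1, so p·P(p) → (leading num)/(leading den) = 0.5/1 = 0.5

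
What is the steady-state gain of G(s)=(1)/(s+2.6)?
DC gain = G(0) = num(0)/den(0) = 1/2.6 = 0.3846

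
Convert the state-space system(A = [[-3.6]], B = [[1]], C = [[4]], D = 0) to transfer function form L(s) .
L(s) = C(sI - A)⁻¹B + D.
Characteristic polynomial det(sI - A) = s + 3.6.
Numerator from C·adj(sI-A)·B + D·det(sI-A) = 4.
L(s) = (4)/(s + 3.6)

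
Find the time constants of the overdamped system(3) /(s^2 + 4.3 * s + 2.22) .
Overdamped: real poles at -0.6, -3.7. τ = -1/pole → τ₁ = 1.667, τ₂ = 0.2703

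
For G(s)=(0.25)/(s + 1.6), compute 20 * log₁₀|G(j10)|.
Substitute s = j*10: G(j10) = 0.00390016 - 0.024376j.
|G(j10)| = sqrt(Re² + Im²) = 0.02469.
20*log₁₀(0.02469) = -32.15 dB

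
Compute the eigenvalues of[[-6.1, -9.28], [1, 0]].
Eigenvalues solve det(λI - A) = 0.
Characteristic polynomial: λ^2 + 6.1*λ + 9.28 = 0.
Factor: (λ + 3.2)(λ + 2.9) = 0.
Roots: -2.9, -3.2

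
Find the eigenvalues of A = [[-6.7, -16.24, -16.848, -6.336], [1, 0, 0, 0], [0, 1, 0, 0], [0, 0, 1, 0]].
Eigenvalues solve det(λI - A) = 0.
Characteristic polynomial: λ^4 + 6.7*λ^3 + 16.24*λ^2 + 16.848*λ + 6.336 = 0.
Factor: (λ + 2)(λ + 2.4)(λ + 1.1)(λ + 1.2) = 0.
Roots: -1.1, -1.2, -2, -2.4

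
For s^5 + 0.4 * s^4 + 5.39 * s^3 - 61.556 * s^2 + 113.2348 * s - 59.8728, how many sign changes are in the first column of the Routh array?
Routh array:
s^5: [1, 5.39, 113.2348]; s^4: [0.4, -61.556, -59.8728]; s^3: [159.28, 262.9168]; s^2: [-62.2163, -59.8728]; s^1: [109.636]; s^0: [-59.8728]
First column: [1, 0.4, 159.28, -62.2163, 109.636, -59.8728]. Sign changes = 3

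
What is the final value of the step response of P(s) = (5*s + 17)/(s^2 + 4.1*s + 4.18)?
FVT: lim_{t→∞} y(t) = lim_{s→0} s*Y(s) where Y(s) = P(s)/s.
= lim_{s→0} P(s) = P(0) = num(0)/den(0) = 17/4.18 = 4.067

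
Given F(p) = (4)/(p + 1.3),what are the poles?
Set denominator = 0: p + 1.3 = 0 → Poles: -1.3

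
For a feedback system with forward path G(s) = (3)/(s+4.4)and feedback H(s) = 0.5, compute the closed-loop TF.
Closed-loop T = G/(1+GH).
Numerator: G_num * H_den = 3.
Denominator: G_den * H_den + G_num * H_num = (s + 4.4) + (1.5) = s + 5.9.
T(s) = (3)/(s + 5.9)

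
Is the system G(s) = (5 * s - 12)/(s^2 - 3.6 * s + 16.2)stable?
Denominator: s^2 - 3.6*s + 16.2. Poles: 1.8 + 3.6j, 1.8 - 3.6j. All Re(p)<0: No (unstable)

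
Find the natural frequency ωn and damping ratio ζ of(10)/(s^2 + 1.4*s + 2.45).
Underdamped: complex pole -0.7 + 1.4j. ωn = |pole| = 1.565, ζ = -Re(pole)/ωn = 0.4472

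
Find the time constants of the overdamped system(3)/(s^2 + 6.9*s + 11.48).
Overdamped: real poles at -2.8, -4.1. τ = -1/pole → τ₁ = 0.3571, τ₂ = 0.2439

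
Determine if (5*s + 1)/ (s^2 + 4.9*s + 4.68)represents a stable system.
Denominator: s^2 + 4.9*s + 4.68 = (s + 1.3)(s + 3.6). Poles: -1.3, -3.6. All Re(p)<0: Yes (stable)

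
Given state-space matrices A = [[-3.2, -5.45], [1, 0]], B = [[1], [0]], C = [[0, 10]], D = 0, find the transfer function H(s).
H(s) = C(sI - A)⁻¹B + D.
Characteristic polynomial det(sI - A) = s^2 + 3.2*s + 5.45.
Numerator from C·adj(sI-A)·B + D·det(sI-A) = 10.
H(s) = (10)/(s^2 + 3.2*s + 5.45)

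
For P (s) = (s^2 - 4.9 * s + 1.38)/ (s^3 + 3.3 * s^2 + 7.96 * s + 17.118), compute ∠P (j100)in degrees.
Substitute s = j*100: P(j100) = 0.000819806 - 0.00997952j.
∠P(j100) = atan2(Im, Re) = atan2(-0.00997952, 0.000819806) = -85.30° (principal value).
Summing the individual angle contributions Σ∠(j100 − zᵢ) − Σ∠(j100 − pₖ) over the 2 zero(s) and 3 pole(s), each followed continuously from ω = 0 (DC phase referenced to (−180°, 180°]), gives -445.30°, i.e. the principal value - 360°. Continuous Bode phase = -445.30°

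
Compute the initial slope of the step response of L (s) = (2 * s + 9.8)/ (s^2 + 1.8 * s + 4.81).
IVT: y'(0⁺) = lim_{s→∞} s²·Y(s) = lim_{s→∞} s·L(s).
deg(num) = 1, deg(den) = 2, relative degree = 1, so s·L(s) → (leading num)/(leading den) = 2/1 = 2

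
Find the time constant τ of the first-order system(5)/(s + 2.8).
First-order system: τ = -1/pole. Pole = -2.8. τ = -1/(-2.8) = 0.3571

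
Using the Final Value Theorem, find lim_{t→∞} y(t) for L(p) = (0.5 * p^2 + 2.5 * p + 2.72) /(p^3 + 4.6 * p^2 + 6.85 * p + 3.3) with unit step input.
FVT: lim_{t→∞} y(t) = lim_{p→0} p*Y(p) where Y(p) = L(p)/p.
= lim_{p→0} L(p) = L(0) = num(0)/den(0) = 2.72/3.3 = 0.8242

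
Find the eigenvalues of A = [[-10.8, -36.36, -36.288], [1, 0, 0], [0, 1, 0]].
Eigenvalues solve det(λI - A) = 0.
Characteristic polynomial: λ^3 + 10.8*λ^2 + 36.36*λ + 36.288 = 0.
Factor: (λ + 4.8)(λ + 4.2)(λ + 1.8) = 0.
Roots: -1.8, -4.2, -4.8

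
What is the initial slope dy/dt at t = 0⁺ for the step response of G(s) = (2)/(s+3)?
IVT: y'(0⁺) = lim_{s→∞} s²·Y(s) = lim_{s→∞} s·G(s).
deg(num) = 0, deg(den) = 1, relative degree = 1, so s·G(s) → (leading num)/(leading den) = 2/1 = 2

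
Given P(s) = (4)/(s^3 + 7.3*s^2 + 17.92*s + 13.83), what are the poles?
Set denominator = 0: s^3 + 7.3*s^2 + 17.92*s + 13.83 = (s + 1.5)(s^2 + 5.8*s + 9.22) = 0 → Poles: -1.5, -2.9 + 0.9j, -2.9 - 0.9j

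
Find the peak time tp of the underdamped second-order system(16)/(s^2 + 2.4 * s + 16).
Standard form: ωn²/(s²+2ζωn·s+ωn²) → ωn = 4, ζ = 0.3.
ωd = ωn·√(1-ζ²) = 4·√(1-0.3²) = 3.816.
tp = π/ωd = π/3.816 = 0.8233 s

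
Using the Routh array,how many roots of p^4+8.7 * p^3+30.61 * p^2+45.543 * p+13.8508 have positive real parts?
Routh array:
p^4: [1, 30.61, 13.8508]; p^3: [8.7, 45.543]; p^2: [25.3752, 13.8508]; p^1: [40.7942]; p^0: [13.8508]
First column: [1, 8.7, 25.3752, 40.7942, 13.8508]. Sign changes = RHP roots = 0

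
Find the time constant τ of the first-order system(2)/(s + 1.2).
First-order system: τ = -1/pole. Pole = -1.2. τ = -1/(-1.2) = 0.8333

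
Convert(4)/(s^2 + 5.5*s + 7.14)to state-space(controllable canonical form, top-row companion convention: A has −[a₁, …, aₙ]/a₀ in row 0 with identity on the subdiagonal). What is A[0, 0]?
Reachable canonical form for den = s^2 + 5.5*s + 7.14: top row of A = -[a₁,a₂,...,aₙ]/a₀, ones on the subdiagonal, zeros elsewhere.
A = [[-5.5, -7.14], [1, 0]].
A[0,0] = -5.5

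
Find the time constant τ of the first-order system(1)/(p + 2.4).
First-order system: τ = -1/pole. Pole = -2.4. τ = -1/(-2.4) = 0.4167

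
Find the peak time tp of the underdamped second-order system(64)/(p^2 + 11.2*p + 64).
Standard form: ωn²/(p²+2ζωn·p+ωn²) → ωn = 8, ζ = 0.7.
ωd = ωn·√(1-ζ²) = 8·√(1-0.7²) = 5.713.
tp = π/ωd = π/5.713 = 0.5499 s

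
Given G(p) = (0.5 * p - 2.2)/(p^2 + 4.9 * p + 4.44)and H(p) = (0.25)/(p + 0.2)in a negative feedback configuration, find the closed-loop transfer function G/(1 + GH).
Closed-loop T = G/(1+GH).
Numerator: G_num * H_den = 0.5*p^2 - 2.1*p - 0.44.
Denominator: G_den * H_den + G_num * H_num = (p^3 + 5.1*p^2 + 5.42*p + 0.888) + (0.125*p - 0.55) = p^3 + 5.1*p^2 + 5.545*p + 0.338.
T(p) = (0.5*p^2 - 2.1*p - 0.44)/(p^3 + 5.1*p^2 + 5.545*p + 0.338)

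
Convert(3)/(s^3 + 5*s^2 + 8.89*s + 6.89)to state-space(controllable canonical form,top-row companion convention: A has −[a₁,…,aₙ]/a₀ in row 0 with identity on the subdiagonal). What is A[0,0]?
Reachable canonical form for den = s^3 + 5*s^2 + 8.89*s + 6.89: top row of A = -[a₁,a₂,...,aₙ]/a₀, ones on the subdiagonal, zeros elsewhere.
A = [[-5, -8.89, -6.89], [1, 0, 0], [0, 1, 0]].
A[0,0] = -5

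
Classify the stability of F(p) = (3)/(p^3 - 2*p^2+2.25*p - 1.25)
Denominator: p^3 - 2*p^2 + 2.25*p - 1.25 = (p - 1)(p^2 - p + 1.25). Poles: 0.5 + 1j, 0.5 - 1j, 1. Unstable (3 pole(s) in RHP)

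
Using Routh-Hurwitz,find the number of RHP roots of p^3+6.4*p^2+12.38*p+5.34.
Routh array:
p^3: [1, 12.38]; p^2: [6.4, 5.34]; p^1: [11.5456]; p^0: [5.34]
First column: [1, 6.4, 11.5456, 5.34]. Sign changes = RHP roots = 0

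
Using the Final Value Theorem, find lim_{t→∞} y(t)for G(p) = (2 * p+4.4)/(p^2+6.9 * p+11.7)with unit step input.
FVT: lim_{t→∞} y(t) = lim_{p→0} p*Y(p) where Y(p) = G(p)/p.
= lim_{p→0} G(p) = G(0) = num(0)/den(0) = 4.4/11.7 = 0.3761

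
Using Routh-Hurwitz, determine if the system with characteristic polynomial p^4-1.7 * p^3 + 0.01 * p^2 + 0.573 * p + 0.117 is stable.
Routh array:
p^4: [1, 0.01, 0.117]; p^3: [-1.7, 0.573]; p^2: [0.347059, 0.117]; p^1: [1.1461]; p^0: [0.117]
First column: [1, -1.7, 0.347059, 1.1461, 0.117]. Sign changes = 2.
No, unstable (2 RHP root(s))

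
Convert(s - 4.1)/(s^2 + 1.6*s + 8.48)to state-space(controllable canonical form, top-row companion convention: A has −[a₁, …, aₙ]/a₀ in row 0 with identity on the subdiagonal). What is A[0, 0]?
Reachable canonical form for den = s^2 + 1.6*s + 8.48: top row of A = -[a₁,a₂,...,aₙ]/a₀, ones on the subdiagonal, zeros elsewhere.
A = [[-1.6, -8.48], [1, 0]].
A[0,0] = -1.6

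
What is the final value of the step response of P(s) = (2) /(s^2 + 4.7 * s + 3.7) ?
FVT: lim_{t→∞} y(t) = lim_{s→0} s*Y(s) where Y(s) = P(s)/s.
= lim_{s→0} P(s) = P(0) = num(0)/den(0) = 2/3.7 = 0.5405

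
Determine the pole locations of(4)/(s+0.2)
Set denominator = 0: s + 0.2 = 0 → Poles: -0.2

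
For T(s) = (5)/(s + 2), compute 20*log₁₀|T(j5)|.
Substitute s = j*5: T(j5) = 0.344828 - 0.862069j.
|T(j5)| = sqrt(Re² + Im²) = 0.9285.
20*log₁₀(0.9285) = -0.64 dB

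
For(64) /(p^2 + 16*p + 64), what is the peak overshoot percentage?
Standard form: ωn²/(p²+2ζωn·p+ωn²) → ωn = 8, ζ = 1.
ζ ≥ 1, so the response is non-oscillatory: peak overshoot = 0%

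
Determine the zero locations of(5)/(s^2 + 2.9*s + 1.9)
Numerator is a nonzero constant (5) → Zeros: none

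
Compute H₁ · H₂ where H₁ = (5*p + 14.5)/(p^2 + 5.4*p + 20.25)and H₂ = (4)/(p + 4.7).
Series: H = H₁ · H₂ = (n₁·n₂)/(d₁·d₂).
Num: n₁·n₂ = 20*p + 58. Den: d₁·d₂ = p^3 + 10.1*p^2 + 45.63*p + 95.175.
H(p) = (20*p + 58)/(p^3 + 10.1*p^2 + 45.63*p + 95.175)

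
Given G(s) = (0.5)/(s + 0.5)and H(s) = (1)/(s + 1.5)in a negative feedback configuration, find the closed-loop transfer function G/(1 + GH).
Closed-loop T = G/(1+GH).
Numerator: G_num * H_den = 0.5*s + 0.75.
Denominator: G_den * H_den + G_num * H_num = (s^2 + 2*s + 0.75) + (0.5) = s^2 + 2*s + 1.25.
T(s) = (0.5*s + 0.75)/(s^2 + 2*s + 1.25)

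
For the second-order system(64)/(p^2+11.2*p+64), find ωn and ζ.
Standard form: ωn²/(p²+2ζωn·p+ωn²).
const=64=ωn² → ωn=8, p coeff=11.2=2ζωn → ζ=0.7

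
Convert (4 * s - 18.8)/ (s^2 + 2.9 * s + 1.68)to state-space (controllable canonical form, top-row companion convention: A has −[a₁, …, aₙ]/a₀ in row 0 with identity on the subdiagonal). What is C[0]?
Reachable canonical form: C = numerator coefficients (right-aligned, zero-padded to length n).
num = 4*s - 18.8, C = [[4, -18.8]].
C[0] = 4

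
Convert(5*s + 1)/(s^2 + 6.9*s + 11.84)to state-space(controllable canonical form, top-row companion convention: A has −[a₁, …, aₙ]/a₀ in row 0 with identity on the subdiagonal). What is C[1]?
Reachable canonical form: C = numerator coefficients (right-aligned, zero-padded to length n).
num = 5*s + 1, C = [[5, 1]].
C[1] = 1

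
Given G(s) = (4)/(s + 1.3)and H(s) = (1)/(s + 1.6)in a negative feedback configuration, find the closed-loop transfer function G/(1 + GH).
Closed-loop T = G/(1+GH).
Numerator: G_num * H_den = 4*s + 6.4.
Denominator: G_den * H_den + G_num * H_num = (s^2 + 2.9*s + 2.08) + (4) = s^2 + 2.9*s + 6.08.
T(s) = (4*s + 6.4)/(s^2 + 2.9*s + 6.08)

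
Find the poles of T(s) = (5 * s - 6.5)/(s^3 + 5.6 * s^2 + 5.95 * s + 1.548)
Set denominator = 0: s^3 + 5.6*s^2 + 5.95*s + 1.548 = (s + 4.3)(s + 0.4)(s + 0.9) = 0 → Poles: -0.4, -0.9, -4.3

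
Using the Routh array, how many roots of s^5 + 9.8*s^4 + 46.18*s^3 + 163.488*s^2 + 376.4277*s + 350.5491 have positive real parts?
Routh array:
s^5: [1, 46.18, 376.4277]; s^4: [9.8, 163.488, 350.5491]; s^3: [29.4976, 340.657]; s^2: [50.3111, 350.5491]; s^1: [135.129]; s^0: [350.5491]
First column: [1, 9.8, 29.4976, 50.3111, 135.129, 350.5491]. Sign changes = RHP roots = 0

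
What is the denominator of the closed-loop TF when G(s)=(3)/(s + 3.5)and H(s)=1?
Characteristic poly = G_den * H_den + G_num * H_num = (s + 3.5) + (3) = s + 6.5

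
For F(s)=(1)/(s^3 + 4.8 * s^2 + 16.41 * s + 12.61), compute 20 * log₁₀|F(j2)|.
Substitute s = j*2: F(j2) = -0.00999302 - 0.0376368j.
|F(j2)| = sqrt(Re² + Im²) = 0.03894.
20*log₁₀(0.03894) = -28.19 dB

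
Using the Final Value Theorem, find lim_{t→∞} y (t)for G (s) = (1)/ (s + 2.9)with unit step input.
FVT: lim_{t→∞} y(t) = lim_{s→0} s*Y(s) where Y(s) = G(s)/s.
= lim_{s→0} G(s) = G(0) = num(0)/den(0) = 1/2.9 = 0.3448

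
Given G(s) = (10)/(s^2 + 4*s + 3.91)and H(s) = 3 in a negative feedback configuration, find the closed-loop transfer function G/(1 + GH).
Closed-loop T = G/(1+GH).
Numerator: G_num * H_den = 10.
Denominator: G_den * H_den + G_num * H_num = (s^2 + 4*s + 3.91) + (30) = s^2 + 4*s + 33.91.
T(s) = (10)/(s^2 + 4*s + 33.91)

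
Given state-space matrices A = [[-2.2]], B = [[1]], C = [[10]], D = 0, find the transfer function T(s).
T(s) = C(sI - A)⁻¹B + D.
Characteristic polynomial det(sI - A) = s + 2.2.
Numerator from C·adj(sI-A)·B + D·det(sI-A) = 10.
T(s) = (10)/(s + 2.2)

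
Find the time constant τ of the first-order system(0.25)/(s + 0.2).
First-order system: τ = -1/pole. Pole = -0.2. τ = -1/(-0.2) = 5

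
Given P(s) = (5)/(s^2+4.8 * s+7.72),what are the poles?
Set denominator = 0: s^2 + 4.8*s + 7.72 = 0 → Poles: -2.4 + 1.4j, -2.4 - 1.4j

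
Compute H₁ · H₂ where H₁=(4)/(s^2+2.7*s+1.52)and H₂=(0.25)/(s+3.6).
Series: H = H₁ · H₂ = (n₁·n₂)/(d₁·d₂).
Num: n₁·n₂ = 1. Den: d₁·d₂ = s^3 + 6.3*s^2 + 11.24*s + 5.472.
H(s) = (1)/(s^3 + 6.3*s^2 + 11.24*s + 5.472)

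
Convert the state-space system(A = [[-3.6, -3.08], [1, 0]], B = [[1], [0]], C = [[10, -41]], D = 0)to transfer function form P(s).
P(s) = C(sI - A)⁻¹B + D.
Characteristic polynomial det(sI - A) = s^2 + 3.6*s + 3.08.
Numerator from C·adj(sI-A)·B + D·det(sI-A) = 10*s - 41.
P(s) = (10*s - 41)/(s^2 + 3.6*s + 3.08)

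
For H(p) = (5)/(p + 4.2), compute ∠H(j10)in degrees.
Substitute p = j*10: H(j10) = 0.178511 - 0.425026j.
∠H(j10) = atan2(Im, Re) = atan2(-0.425026, 0.178511) = -67.22°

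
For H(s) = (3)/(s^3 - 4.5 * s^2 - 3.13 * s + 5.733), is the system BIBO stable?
Denominator: s^3 - 4.5*s^2 - 3.13*s + 5.733 = (s - 4.9)(s + 1.3)(s - 0.9). Poles: -1.3, 0.9, 4.9. All Re(p)<0: No (unstable)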